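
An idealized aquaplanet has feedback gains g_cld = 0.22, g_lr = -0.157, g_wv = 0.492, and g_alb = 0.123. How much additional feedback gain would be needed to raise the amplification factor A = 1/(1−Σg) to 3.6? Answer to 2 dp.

Current total gain = 0.678.
Target gain for A = 3.6: g* = 1 − 1/3.6 = 0.7222.
Additional gain needed = 0.7222 − 0.678 = 0.04.

0.04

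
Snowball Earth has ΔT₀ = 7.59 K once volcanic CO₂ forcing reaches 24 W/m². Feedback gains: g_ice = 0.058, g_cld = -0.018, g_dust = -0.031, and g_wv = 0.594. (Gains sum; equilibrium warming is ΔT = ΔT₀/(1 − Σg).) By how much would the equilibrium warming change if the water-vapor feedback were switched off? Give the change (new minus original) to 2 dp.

Original: g = 0.603, ΔT = 7.59/(1−0.603) = 19.1184 K.
Without water-vapor: g' = 0.009, ΔT' = 7.59/(1−0.009) = 7.6589 K.
Change = 7.6589 − 19.1184 = -11.46 K.

-11.46 K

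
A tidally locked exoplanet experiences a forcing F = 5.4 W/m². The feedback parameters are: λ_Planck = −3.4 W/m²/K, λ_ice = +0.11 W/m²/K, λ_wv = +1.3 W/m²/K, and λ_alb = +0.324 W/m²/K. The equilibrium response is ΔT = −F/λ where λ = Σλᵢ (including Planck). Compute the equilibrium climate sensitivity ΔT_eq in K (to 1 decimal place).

3.2 K

Net feedback parameter λ = (−3.4) + (+0.11) + (+1.3) + (+0.324) = -1.666 W/m²/K.
ΔT = −F/λ = −5.4/(-1.666) = 3.2 K.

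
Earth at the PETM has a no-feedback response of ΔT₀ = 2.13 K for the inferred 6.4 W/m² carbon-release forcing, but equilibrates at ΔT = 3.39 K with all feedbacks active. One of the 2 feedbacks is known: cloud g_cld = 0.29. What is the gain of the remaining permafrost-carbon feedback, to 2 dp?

Amplification A = ΔT/ΔT₀ = 3.39/2.13 = 1.592.
Total gain g = 1 − 1/A = 1 − 1/1.592 = 0.3719.
The known gain is 0.29.
g_pf = 0.3719 − 0.29 = 0.08.

0.08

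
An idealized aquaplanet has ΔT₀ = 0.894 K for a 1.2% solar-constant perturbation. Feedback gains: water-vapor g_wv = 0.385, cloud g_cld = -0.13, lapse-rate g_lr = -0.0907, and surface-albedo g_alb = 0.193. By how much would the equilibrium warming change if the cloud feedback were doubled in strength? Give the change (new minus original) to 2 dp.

Original: g = 0.3573, ΔT = 0.894/(1−0.3573) = 1.3910 K.
With doubled cloud: g' = 0.2273, ΔT' = 0.894/(1−0.2273) = 1.1570 K.
Change = 1.1570 − 1.3910 = -0.23 K.

-0.23 K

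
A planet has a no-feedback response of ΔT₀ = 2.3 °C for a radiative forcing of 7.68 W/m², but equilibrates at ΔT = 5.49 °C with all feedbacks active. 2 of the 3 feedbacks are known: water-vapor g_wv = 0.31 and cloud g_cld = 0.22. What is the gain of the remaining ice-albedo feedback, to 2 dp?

Amplification A = ΔT/ΔT₀ = 5.49/2.3 = 2.387.
Total gain g = 1 − 1/A = 1 − 1/2.387 = 0.5811.
Known gains sum to 0.31 + 0.22 = 0.53.
g_ice = 0.5811 − 0.53 = 0.05.

0.05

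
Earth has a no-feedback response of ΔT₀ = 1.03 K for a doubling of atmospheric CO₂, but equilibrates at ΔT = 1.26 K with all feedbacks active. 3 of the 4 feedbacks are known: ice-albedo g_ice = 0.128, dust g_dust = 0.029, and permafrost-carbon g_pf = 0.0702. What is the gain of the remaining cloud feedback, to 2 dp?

-0.04

Amplification A = ΔT/ΔT₀ = 1.26/1.03 = 1.223.
Total gain g = 1 − 1/A = 1 − 1/1.223 = 0.1823.
Known gains sum to 0.128 + 0.029 + 0.0702 = 0.2272.
g_cld = 0.1823 − 0.2272 = -0.04.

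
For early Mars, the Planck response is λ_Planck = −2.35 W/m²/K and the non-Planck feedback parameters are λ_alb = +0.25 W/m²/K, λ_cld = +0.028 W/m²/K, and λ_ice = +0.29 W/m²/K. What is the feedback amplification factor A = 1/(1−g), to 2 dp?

1.32

Convert to gains: g_alb = 0.25/2.35 = 0.1064; g_cld = 0.028/2.35 = 0.01191; g_ice = 0.29/2.35 = 0.1234.
Total gain g = 0.24171.
A = 1/(1 − 0.24171) = 1.32.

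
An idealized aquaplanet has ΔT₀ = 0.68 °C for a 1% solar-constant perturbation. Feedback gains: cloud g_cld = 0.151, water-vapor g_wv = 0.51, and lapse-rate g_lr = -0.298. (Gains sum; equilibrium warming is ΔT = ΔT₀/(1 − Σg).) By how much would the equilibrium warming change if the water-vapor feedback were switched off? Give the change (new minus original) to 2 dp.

-0.47 °C

Original: g = 0.363, ΔT = 0.68/(1−0.363) = 1.0675 °C.
Without water-vapor: g' = -0.147, ΔT' = 0.68/(1+0.147) = 0.5929 °C.
Change = 0.5929 − 1.0675 = -0.47 °C.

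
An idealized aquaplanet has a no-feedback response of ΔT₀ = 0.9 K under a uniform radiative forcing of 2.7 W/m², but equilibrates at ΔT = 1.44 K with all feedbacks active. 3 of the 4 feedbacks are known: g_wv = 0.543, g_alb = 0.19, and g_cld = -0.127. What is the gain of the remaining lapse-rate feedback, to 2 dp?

-0.23

Amplification A = ΔT/ΔT₀ = 1.44/0.9 = 1.6.
Total gain g = 1 − 1/A = 1 − 1/1.6 = 0.375.
Known gains sum to 0.543 + 0.19 − 0.127 = 0.606.
g_lr = 0.375 − 0.606 = -0.23.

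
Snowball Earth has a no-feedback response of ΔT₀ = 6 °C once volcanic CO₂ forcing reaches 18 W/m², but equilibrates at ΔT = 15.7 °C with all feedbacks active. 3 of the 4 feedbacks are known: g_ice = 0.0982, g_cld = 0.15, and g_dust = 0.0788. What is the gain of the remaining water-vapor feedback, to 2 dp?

Amplification A = ΔT/ΔT₀ = 15.7/6 = 2.617.
Total gain g = 1 − 1/A = 1 − 1/2.617 = 0.6179.
Known gains sum to 0.0982 + 0.15 + 0.0788 = 0.327.
g_wv = 0.6179 − 0.327 = 0.29.

0.29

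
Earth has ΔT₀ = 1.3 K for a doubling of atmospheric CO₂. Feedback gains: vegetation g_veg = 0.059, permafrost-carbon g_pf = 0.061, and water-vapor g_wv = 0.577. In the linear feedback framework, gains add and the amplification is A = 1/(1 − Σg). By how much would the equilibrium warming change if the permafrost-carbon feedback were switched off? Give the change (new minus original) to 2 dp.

-0.72 K

Original: g = 0.697, ΔT = 1.3/(1−0.697) = 4.2904 K.
Without permafrost-carbon: g' = 0.636, ΔT' = 1.3/(1−0.636) = 3.5714 K.
Change = 3.5714 − 4.2904 = -0.72 K.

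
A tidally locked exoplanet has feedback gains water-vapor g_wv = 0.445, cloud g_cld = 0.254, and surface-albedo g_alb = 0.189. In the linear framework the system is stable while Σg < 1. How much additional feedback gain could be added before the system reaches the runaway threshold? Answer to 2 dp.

0.11

Current total gain = 0.445 + 0.254 + 0.189 = 0.888.
Margin to runaway = 1 − 0.888 = 0.11.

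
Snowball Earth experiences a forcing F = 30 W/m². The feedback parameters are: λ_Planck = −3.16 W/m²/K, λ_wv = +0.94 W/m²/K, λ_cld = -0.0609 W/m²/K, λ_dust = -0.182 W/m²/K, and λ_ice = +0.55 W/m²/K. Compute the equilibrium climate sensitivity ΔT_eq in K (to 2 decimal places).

15.68 K

Net feedback parameter λ = (−3.16) + (+0.94) + (-0.0609) + (-0.182) + (+0.55) = -1.9129 W/m²/K.
ΔT = −F/λ = −30/(-1.9129) = 15.68 K.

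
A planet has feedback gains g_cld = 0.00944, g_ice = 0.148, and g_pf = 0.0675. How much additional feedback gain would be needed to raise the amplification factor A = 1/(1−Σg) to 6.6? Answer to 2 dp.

0.62

Current total gain = 0.22494.
Target gain for A = 6.6: g* = 1 − 1/6.6 = 0.8485.
Additional gain needed = 0.8485 − 0.22494 = 0.62.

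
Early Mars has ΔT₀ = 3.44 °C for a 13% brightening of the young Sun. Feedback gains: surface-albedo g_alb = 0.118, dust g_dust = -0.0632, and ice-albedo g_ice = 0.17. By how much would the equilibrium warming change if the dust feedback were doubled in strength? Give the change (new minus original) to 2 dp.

-0.33 °C

Original: g = 0.2248, ΔT = 3.44/(1−0.2248) = 4.4376 °C.
With doubled dust: g' = 0.1616, ΔT' = 3.44/(1−0.1616) = 4.1031 °C.
Change = 4.1031 − 4.4376 = -0.33 °C.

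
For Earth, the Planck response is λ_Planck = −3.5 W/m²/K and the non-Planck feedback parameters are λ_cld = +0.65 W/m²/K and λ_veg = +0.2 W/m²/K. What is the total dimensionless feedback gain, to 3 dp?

Convert to gains: g_cld = 0.65/3.5 = 0.1857; g_veg = 0.2/3.5 = 0.05714.
Total gain g = 0.24284.

0.243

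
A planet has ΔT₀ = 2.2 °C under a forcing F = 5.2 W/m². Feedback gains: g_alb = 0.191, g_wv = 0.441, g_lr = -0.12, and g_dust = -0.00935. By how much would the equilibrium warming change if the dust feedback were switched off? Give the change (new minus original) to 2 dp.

Original: g = 0.50265, ΔT = 2.2/(1−0.50265) = 4.4234 °C.
Without dust: g' = 0.512, ΔT' = 2.2/(1−0.512) = 4.5082 °C.
Change = 4.5082 − 4.4234 = 0.08 °C.

0.08 °C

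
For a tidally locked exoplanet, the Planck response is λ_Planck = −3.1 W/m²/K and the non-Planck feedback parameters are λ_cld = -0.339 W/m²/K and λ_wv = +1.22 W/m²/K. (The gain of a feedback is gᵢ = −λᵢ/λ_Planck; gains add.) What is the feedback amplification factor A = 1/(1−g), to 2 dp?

Convert to gains: g_cld = -0.339/3.1 = -0.1094; g_wv = 1.22/3.1 = 0.3935.
Total gain g = 0.2841.
A = 1/(1 − 0.2841) = 1.40.

1.40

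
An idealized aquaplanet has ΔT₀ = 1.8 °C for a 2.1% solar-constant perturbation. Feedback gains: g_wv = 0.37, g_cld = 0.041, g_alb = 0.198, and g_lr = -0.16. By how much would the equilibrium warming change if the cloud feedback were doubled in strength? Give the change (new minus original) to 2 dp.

Original: g = 0.449, ΔT = 1.8/(1−0.449) = 3.2668 °C.
With doubled cloud: g' = 0.49, ΔT' = 1.8/(1−0.49) = 3.5294 °C.
Change = 3.5294 − 3.2668 = 0.26 °C.

0.26 °C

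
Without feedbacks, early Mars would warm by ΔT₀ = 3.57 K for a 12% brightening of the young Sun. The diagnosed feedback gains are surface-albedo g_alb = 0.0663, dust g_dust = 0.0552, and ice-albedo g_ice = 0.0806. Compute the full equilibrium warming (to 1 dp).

Total gain g = 0.0663 + 0.0552 + 0.0806 = 0.2021.
Amplification A = 1/(1 − 0.2021) = 1.253.
ΔT = 3.57 × 1.253 = 4.5 K.

4.5 K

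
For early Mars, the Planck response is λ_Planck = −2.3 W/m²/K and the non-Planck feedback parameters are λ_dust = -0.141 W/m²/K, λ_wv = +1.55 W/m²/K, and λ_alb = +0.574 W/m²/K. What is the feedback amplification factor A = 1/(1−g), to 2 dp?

Convert to gains: g_dust = -0.141/2.3 = -0.0613; g_wv = 1.55/2.3 = 0.6739; g_alb = 0.574/2.3 = 0.2496.
Total gain g = 0.8622.
A = 1/(1 − 0.8622) = 7.26.

7.26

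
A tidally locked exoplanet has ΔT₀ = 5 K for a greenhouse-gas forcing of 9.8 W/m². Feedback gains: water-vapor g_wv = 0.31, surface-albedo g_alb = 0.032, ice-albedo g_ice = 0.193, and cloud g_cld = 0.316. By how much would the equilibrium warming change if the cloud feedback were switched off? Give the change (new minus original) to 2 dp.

Original: g = 0.851, ΔT = 5/(1−0.851) = 33.5570 K.
Without cloud: g' = 0.535, ΔT' = 5/(1−0.535) = 10.7527 K.
Change = 10.7527 − 33.5570 = -22.80 K.

-22.80 K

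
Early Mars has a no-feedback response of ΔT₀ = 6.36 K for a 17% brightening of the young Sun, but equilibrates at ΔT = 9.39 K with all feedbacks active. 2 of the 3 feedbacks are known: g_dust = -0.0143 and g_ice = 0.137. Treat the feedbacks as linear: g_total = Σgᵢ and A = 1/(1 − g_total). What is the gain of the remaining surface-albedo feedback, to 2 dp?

0.20

Amplification A = ΔT/ΔT₀ = 9.39/6.36 = 1.476.
Total gain g = 1 − 1/A = 1 − 1/1.476 = 0.3225.
Known gains sum to -0.0143 + 0.137 = 0.1227.
g_alb = 0.3225 − 0.1227 = 0.20.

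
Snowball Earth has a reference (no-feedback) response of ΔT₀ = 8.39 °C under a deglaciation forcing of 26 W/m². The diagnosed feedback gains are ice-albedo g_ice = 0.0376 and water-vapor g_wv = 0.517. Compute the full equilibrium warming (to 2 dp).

Total gain g = 0.0376 + 0.517 = 0.5546.
Amplification A = 1/(1 − 0.5546) = 2.245.
ΔT = 8.39 × 2.245 = 18.84 °C.

18.84 °C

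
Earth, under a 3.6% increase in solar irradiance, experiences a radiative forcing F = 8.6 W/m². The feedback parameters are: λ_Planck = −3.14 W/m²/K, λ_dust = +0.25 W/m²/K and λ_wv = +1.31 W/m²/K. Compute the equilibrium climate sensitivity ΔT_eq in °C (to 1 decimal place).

Net feedback parameter λ = (−3.14) + (+0.25) + (+1.31) = -1.58 W/m²/K.
ΔT = −F/λ = −8.6/(-1.58) = 5.4 °C.

5.4 °C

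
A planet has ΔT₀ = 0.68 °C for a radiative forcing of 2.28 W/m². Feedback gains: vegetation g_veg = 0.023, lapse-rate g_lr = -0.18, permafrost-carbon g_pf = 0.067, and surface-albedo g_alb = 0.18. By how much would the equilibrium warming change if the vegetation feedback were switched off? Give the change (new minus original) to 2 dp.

Original: g = 0.09, ΔT = 0.68/(1−0.09) = 0.7473 °C.
Without vegetation: g' = 0.067, ΔT' = 0.68/(1−0.067) = 0.7288 °C.
Change = 0.7288 − 0.7473 = -0.02 °C.

-0.02 °C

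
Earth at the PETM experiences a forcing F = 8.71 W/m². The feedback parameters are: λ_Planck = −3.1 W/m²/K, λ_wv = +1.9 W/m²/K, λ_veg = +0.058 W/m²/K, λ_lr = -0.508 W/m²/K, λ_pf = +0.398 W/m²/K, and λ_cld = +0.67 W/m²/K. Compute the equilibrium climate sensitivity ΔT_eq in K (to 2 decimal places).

Net feedback parameter λ = (−3.1) + (+1.9) + (+0.058) + (-0.508) + (+0.398) + (+0.67) = -0.582 W/m²/K.
ΔT = −F/λ = −8.71/(-0.582) = 14.97 K.

14.97 K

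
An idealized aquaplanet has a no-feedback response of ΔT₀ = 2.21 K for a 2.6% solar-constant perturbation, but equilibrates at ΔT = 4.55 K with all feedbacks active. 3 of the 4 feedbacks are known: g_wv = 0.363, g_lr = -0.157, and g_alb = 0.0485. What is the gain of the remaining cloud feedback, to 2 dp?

0.26

Amplification A = ΔT/ΔT₀ = 4.55/2.21 = 2.059.
Total gain g = 1 − 1/A = 1 − 1/2.059 = 0.5143.
Known gains sum to 0.363 − 0.157 + 0.0485 = 0.2545.
g_cld = 0.5143 − 0.2545 = 0.26.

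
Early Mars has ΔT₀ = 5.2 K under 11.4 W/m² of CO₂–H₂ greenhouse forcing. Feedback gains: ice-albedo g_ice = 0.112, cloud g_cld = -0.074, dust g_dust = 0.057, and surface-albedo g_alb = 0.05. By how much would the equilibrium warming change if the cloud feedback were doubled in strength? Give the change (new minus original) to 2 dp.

Original: g = 0.145, ΔT = 5.2/(1−0.145) = 6.0819 K.
With doubled cloud: g' = 0.071, ΔT' = 5.2/(1−0.071) = 5.5974 K.
Change = 5.5974 − 6.0819 = -0.48 K.

-0.48 K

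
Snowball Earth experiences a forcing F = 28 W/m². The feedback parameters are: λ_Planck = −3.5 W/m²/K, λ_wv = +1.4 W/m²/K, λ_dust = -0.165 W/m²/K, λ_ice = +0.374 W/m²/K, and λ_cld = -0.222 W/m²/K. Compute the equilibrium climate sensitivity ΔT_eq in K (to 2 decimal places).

Net feedback parameter λ = (−3.5) + (+1.4) + (-0.165) + (+0.374) + (-0.222) = -2.113 W/m²/K.
ΔT = −F/λ = −28/(-2.113) = 13.25 K.

13.25 K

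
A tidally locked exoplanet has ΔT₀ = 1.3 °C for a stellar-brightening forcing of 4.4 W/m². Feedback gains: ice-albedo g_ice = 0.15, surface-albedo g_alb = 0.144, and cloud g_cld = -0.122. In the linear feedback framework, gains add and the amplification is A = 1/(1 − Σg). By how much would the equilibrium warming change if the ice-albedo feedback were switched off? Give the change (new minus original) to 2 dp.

-0.24 °C

Original: g = 0.172, ΔT = 1.3/(1−0.172) = 1.5700 °C.
Without ice-albedo: g' = 0.022, ΔT' = 1.3/(1−0.022) = 1.3292 °C.
Change = 1.3292 − 1.5700 = -0.24 °C.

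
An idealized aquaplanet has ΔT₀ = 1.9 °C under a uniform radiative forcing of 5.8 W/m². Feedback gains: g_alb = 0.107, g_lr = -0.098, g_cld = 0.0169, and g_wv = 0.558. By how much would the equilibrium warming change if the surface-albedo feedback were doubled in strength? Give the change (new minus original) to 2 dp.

1.58 °C

Original: g = 0.5839, ΔT = 1.9/(1−0.5839) = 4.5662 °C.
With doubled surface-albedo: g' = 0.6909, ΔT' = 1.9/(1−0.6909) = 6.1469 °C.
Change = 6.1469 − 4.5662 = 1.58 °C.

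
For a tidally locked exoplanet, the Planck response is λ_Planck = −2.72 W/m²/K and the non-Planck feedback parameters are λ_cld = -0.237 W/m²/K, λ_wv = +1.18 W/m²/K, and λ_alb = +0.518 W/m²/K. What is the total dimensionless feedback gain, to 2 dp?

Convert to gains: g_cld = -0.237/2.72 = -0.08713; g_wv = 1.18/2.72 = 0.4338; g_alb = 0.518/2.72 = 0.1904.
Total gain g = 0.53707.

0.54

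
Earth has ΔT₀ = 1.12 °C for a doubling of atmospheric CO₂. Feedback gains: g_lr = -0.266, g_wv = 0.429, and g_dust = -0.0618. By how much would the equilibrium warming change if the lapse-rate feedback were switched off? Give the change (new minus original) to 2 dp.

Original: g = 0.1012, ΔT = 1.12/(1−0.1012) = 1.2461 °C.
Without lapse-rate: g' = 0.3672, ΔT' = 1.12/(1−0.3672) = 1.7699 °C.
Change = 1.7699 − 1.2461 = 0.52 °C.

0.52 °C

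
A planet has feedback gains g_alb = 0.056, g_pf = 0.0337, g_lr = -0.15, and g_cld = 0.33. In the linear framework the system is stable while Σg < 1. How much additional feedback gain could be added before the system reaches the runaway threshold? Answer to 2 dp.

Current total gain = 0.056 + 0.0337 − 0.15 + 0.33 = 0.2697.
Margin to runaway = 1 − 0.2697 = 0.73.

0.73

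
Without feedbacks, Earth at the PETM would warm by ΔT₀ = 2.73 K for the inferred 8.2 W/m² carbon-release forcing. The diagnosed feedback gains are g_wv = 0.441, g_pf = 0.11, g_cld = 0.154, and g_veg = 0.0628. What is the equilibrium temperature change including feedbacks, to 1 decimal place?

Total gain g = 0.441 + 0.11 + 0.154 + 0.0628 = 0.7678.
Amplification A = 1/(1 − 0.7678) = 4.307.
ΔT = 2.73 × 4.307 = 11.8 K.

11.8 K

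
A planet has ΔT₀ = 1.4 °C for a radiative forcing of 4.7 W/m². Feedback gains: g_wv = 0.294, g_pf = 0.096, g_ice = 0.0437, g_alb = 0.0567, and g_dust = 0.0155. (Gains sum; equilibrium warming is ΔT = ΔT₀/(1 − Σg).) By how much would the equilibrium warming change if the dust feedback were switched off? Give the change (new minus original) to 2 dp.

-0.09 °C

Original: g = 0.5059, ΔT = 1.4/(1−0.5059) = 2.8334 °C.
Without dust: g' = 0.4904, ΔT' = 1.4/(1−0.4904) = 2.7473 °C.
Change = 2.7473 − 2.8334 = -0.09 °C.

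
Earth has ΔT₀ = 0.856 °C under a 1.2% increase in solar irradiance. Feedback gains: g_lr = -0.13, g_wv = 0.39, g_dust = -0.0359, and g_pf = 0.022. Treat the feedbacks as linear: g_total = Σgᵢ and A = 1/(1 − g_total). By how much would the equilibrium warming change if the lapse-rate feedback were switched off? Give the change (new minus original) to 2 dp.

Original: g = 0.2461, ΔT = 0.856/(1−0.2461) = 1.1354 °C.
Without lapse-rate: g' = 0.3761, ΔT' = 0.856/(1−0.3761) = 1.3720 °C.
Change = 1.3720 − 1.1354 = 0.24 °C.

0.24 °C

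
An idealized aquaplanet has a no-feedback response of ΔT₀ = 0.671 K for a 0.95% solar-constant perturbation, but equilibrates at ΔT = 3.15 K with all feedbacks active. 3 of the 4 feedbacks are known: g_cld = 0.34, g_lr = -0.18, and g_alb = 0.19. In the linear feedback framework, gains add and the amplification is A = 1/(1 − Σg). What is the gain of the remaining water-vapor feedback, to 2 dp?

0.44

Amplification A = ΔT/ΔT₀ = 3.15/0.671 = 4.694.
Total gain g = 1 − 1/A = 1 − 1/4.694 = 0.787.
Known gains sum to 0.34 − 0.18 + 0.19 = 0.35.
g_wv = 0.787 − 0.35 = 0.44.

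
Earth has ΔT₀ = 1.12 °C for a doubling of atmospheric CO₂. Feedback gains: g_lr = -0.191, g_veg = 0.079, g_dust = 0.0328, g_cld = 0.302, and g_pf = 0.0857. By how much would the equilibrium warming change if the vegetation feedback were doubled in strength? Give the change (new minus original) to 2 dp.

0.21 °C

Original: g = 0.3085, ΔT = 1.12/(1−0.3085) = 1.6197 °C.
With doubled vegetation: g' = 0.3875, ΔT' = 1.12/(1−0.3875) = 1.8286 °C.
Change = 1.8286 − 1.6197 = 0.21 °C.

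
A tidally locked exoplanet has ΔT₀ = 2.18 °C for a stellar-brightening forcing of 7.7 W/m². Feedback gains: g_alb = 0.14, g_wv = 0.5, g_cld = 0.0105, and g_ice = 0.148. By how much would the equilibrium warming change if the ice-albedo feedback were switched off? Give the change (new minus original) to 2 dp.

-4.58 °C

Original: g = 0.7985, ΔT = 2.18/(1−0.7985) = 10.8189 °C.
Without ice-albedo: g' = 0.6505, ΔT' = 2.18/(1−0.6505) = 6.2375 °C.
Change = 6.2375 − 10.8189 = -4.58 °C.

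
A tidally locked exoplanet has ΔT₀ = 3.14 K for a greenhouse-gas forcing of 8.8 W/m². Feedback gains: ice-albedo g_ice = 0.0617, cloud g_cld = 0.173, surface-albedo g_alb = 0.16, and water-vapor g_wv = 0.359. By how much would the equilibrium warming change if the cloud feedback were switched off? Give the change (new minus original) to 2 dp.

Original: g = 0.7537, ΔT = 3.14/(1−0.7537) = 12.7487 K.
Without cloud: g' = 0.5807, ΔT' = 3.14/(1−0.5807) = 7.4887 K.
Change = 7.4887 − 12.7487 = -5.26 K.

-5.26 K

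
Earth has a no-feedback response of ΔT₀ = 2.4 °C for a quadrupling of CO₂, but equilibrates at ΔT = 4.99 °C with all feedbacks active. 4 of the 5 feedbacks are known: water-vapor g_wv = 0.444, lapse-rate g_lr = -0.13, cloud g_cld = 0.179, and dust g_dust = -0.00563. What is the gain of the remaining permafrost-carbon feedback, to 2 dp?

0.03

Amplification A = ΔT/ΔT₀ = 4.99/2.4 = 2.079.
Total gain g = 1 − 1/A = 1 − 1/2.079 = 0.519.
Known gains sum to 0.444 − 0.13 + 0.179 − 0.00563 = 0.48737.
g_pf = 0.519 − 0.48737 = 0.03.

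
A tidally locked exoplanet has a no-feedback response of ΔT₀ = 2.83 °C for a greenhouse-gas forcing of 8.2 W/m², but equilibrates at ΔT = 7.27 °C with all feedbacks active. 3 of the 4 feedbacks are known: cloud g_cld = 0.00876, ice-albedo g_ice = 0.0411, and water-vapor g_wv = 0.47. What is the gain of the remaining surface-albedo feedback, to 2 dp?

Amplification A = ΔT/ΔT₀ = 7.27/2.83 = 2.569.
Total gain g = 1 − 1/A = 1 − 1/2.569 = 0.6107.
Known gains sum to 0.00876 + 0.0411 + 0.47 = 0.51986.
g_alb = 0.6107 − 0.51986 = 0.09.

0.09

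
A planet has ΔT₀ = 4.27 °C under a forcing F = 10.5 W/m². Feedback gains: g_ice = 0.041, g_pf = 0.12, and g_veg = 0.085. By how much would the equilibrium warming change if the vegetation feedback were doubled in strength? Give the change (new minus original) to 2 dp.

Original: g = 0.246, ΔT = 4.27/(1−0.246) = 5.6631 °C.
With doubled vegetation: g' = 0.331, ΔT' = 4.27/(1−0.331) = 6.3827 °C.
Change = 6.3827 − 5.6631 = 0.72 °C.

0.72 °C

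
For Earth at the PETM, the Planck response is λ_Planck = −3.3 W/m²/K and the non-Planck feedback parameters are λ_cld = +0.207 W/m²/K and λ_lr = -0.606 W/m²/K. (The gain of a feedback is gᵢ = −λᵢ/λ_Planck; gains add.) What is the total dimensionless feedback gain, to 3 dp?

Convert to gains: g_cld = 0.207/3.3 = 0.06273; g_lr = -0.606/3.3 = -0.1836.
Total gain g = -0.12087.

-0.121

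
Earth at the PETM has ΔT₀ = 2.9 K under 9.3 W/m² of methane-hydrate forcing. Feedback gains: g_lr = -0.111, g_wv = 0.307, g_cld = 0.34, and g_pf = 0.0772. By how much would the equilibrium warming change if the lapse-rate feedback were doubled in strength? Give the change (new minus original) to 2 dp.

-1.67 K

Original: g = 0.6132, ΔT = 2.9/(1−0.6132) = 7.4974 K.
With doubled lapse-rate: g' = 0.5022, ΔT' = 2.9/(1−0.5022) = 5.8256 K.
Change = 5.8256 − 7.4974 = -1.67 K.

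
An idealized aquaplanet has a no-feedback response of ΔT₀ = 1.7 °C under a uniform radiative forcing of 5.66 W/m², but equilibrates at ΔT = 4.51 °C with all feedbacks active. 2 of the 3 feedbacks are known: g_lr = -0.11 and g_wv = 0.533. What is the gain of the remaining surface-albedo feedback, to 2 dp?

0.20

Amplification A = ΔT/ΔT₀ = 4.51/1.7 = 2.653.
Total gain g = 1 − 1/A = 1 − 1/2.653 = 0.6231.
Known gains sum to -0.11 + 0.533 = 0.423.
g_alb = 0.6231 − 0.423 = 0.20.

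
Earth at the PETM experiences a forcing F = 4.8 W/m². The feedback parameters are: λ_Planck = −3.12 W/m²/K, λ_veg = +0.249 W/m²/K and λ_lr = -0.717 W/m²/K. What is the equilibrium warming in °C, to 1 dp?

Net feedback parameter λ = (−3.12) + (+0.249) + (-0.717) = -3.588 W/m²/K.
ΔT = −F/λ = −4.8/(-3.588) = 1.3 °C.

1.3 °C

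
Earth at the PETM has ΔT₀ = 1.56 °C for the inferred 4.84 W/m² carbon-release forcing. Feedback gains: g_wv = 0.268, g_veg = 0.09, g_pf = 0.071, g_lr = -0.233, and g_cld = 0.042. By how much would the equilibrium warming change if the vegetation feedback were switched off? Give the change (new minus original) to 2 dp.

-0.22 °C

Original: g = 0.238, ΔT = 1.56/(1−0.238) = 2.0472 °C.
Without vegetation: g' = 0.148, ΔT' = 1.56/(1−0.148) = 1.8310 °C.
Change = 1.8310 − 2.0472 = -0.22 °C.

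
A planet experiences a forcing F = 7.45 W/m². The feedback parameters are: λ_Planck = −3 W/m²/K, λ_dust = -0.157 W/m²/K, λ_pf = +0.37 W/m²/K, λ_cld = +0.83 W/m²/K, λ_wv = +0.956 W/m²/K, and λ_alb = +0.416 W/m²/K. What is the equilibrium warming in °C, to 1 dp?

Net feedback parameter λ = (−3) + (-0.157) + (+0.37) + (+0.83) + (+0.956) + (+0.416) = -0.585 W/m²/K.
ΔT = −F/λ = −7.45/(-0.585) = 12.7 °C.

12.7 °C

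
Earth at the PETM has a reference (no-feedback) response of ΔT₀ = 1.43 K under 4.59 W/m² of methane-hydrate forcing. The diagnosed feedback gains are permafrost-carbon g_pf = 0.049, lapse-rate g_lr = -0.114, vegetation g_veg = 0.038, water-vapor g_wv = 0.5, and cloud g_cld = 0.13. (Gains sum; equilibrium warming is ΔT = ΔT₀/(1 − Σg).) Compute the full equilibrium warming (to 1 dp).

Total gain g = 0.049 − 0.114 + 0.038 + 0.5 + 0.13 = 0.603.
Amplification A = 1/(1 − 0.603) = 2.519.
ΔT = 1.43 × 2.519 = 3.6 K.

3.6 K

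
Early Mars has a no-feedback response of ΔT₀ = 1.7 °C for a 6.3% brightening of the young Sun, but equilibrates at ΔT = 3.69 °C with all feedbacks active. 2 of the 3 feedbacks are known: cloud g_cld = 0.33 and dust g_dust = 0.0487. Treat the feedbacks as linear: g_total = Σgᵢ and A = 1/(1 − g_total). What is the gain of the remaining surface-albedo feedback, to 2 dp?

Amplification A = ΔT/ΔT₀ = 3.69/1.7 = 2.171.
Total gain g = 1 − 1/A = 1 − 1/2.171 = 0.5394.
Known gains sum to 0.33 + 0.0487 = 0.3787.
g_alb = 0.5394 − 0.3787 = 0.16.

0.16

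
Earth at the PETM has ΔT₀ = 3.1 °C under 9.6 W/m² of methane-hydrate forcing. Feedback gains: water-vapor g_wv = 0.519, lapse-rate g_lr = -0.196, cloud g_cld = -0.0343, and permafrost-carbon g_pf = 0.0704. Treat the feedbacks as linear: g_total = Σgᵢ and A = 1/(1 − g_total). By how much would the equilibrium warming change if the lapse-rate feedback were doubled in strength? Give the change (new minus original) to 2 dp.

-1.13 °C

Original: g = 0.3591, ΔT = 3.1/(1−0.3591) = 4.8369 °C.
With doubled lapse-rate: g' = 0.1631, ΔT' = 3.1/(1−0.1631) = 3.7041 °C.
Change = 3.7041 − 4.8369 = -1.13 °C.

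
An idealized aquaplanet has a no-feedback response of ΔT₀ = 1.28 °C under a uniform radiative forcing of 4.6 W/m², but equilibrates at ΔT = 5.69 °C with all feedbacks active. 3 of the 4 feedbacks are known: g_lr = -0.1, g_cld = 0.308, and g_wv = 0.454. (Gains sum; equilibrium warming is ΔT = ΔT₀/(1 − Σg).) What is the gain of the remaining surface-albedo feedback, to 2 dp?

Amplification A = ΔT/ΔT₀ = 5.69/1.28 = 4.445.
Total gain g = 1 − 1/A = 1 − 1/4.445 = 0.775.
Known gains sum to -0.1 + 0.308 + 0.454 = 0.662.
g_alb = 0.775 − 0.662 = 0.11.

0.11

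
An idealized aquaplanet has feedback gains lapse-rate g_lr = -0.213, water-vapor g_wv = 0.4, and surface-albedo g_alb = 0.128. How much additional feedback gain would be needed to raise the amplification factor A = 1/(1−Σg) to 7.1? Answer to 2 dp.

Current total gain = 0.315.
Target gain for A = 7.1: g* = 1 − 1/7.1 = 0.8592.
Additional gain needed = 0.8592 − 0.315 = 0.54.

0.54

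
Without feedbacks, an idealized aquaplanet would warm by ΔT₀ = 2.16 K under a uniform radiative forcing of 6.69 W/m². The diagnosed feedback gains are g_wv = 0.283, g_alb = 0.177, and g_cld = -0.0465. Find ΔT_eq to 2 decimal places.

Total gain g = 0.283 + 0.177 − 0.0465 = 0.4135.
Amplification A = 1/(1 − 0.4135) = 1.705.
ΔT = 2.16 × 1.705 = 3.68 K.

3.68 K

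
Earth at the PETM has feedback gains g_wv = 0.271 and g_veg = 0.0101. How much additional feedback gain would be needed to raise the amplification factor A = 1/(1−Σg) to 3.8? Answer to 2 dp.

0.46

Current total gain = 0.2811.
Target gain for A = 3.8: g* = 1 − 1/3.8 = 0.7368.
Additional gain needed = 0.7368 − 0.2811 = 0.46.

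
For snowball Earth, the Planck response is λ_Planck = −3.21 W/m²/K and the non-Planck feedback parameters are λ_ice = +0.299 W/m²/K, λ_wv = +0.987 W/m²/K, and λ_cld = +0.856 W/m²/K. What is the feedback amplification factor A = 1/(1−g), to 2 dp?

3.01

Convert to gains: g_ice = 0.299/3.21 = 0.09315; g_wv = 0.987/3.21 = 0.3075; g_cld = 0.856/3.21 = 0.2667.
Total gain g = 0.66735.
A = 1/(1 − 0.66735) = 3.01.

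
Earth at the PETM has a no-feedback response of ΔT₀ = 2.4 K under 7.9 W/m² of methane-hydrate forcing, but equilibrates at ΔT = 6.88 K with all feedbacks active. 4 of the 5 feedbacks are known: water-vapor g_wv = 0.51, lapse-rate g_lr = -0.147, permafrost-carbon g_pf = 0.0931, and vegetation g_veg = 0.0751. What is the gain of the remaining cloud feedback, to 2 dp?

0.12

Amplification A = ΔT/ΔT₀ = 6.88/2.4 = 2.867.
Total gain g = 1 − 1/A = 1 − 1/2.867 = 0.6512.
Known gains sum to 0.51 − 0.147 + 0.0931 + 0.0751 = 0.5312.
g_cld = 0.6512 − 0.5312 = 0.12.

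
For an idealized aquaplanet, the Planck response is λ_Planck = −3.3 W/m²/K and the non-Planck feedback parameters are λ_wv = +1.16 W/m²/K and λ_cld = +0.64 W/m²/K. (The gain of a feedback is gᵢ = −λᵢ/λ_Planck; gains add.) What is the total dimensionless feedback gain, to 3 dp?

0.545

Convert to gains: g_wv = 1.16/3.3 = 0.3515; g_cld = 0.64/3.3 = 0.1939.
Total gain g = 0.5454.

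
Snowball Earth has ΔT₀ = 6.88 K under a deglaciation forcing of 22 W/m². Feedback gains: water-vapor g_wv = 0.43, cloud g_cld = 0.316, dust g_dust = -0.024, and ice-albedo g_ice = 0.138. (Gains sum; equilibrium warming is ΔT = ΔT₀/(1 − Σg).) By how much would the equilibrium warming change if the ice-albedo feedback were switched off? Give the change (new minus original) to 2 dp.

Original: g = 0.86, ΔT = 6.88/(1−0.86) = 49.1429 K.
Without ice-albedo: g' = 0.722, ΔT' = 6.88/(1−0.722) = 24.7482 K.
Change = 24.7482 − 49.1429 = -24.39 K.

-24.39 K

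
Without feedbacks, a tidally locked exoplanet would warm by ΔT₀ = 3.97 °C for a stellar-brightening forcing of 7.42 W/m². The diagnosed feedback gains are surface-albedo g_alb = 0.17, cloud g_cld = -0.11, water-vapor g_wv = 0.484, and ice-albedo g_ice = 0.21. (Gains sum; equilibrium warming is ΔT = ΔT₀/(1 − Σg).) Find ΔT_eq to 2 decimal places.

Total gain g = 0.17 − 0.11 + 0.484 + 0.21 = 0.754.
Amplification A = 1/(1 − 0.754) = 4.065.
ΔT = 3.97 × 4.065 = 16.14 °C.

16.14 °C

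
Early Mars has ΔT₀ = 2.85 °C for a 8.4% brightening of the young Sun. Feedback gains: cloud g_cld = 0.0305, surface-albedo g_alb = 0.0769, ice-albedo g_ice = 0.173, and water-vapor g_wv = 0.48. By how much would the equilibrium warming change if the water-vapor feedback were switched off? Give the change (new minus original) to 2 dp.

-7.93 °C

Original: g = 0.7604, ΔT = 2.85/(1−0.7604) = 11.8948 °C.
Without water-vapor: g' = 0.2804, ΔT' = 2.85/(1−0.2804) = 3.9605 °C.
Change = 3.9605 − 11.8948 = -7.93 °C.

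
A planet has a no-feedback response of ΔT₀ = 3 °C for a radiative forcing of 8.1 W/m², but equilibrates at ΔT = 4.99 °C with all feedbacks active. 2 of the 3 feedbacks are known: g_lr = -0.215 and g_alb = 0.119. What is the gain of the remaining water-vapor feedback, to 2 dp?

0.49

Amplification A = ΔT/ΔT₀ = 4.99/3 = 1.663.
Total gain g = 1 − 1/A = 1 − 1/1.663 = 0.3987.
Known gains sum to -0.215 + 0.119 = -0.096.
g_wv = 0.3987 + 0.096 = 0.49.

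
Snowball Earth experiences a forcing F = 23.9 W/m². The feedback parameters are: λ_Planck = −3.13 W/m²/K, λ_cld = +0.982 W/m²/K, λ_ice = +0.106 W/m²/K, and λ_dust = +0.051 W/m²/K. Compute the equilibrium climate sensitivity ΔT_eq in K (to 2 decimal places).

12.00 K

Net feedback parameter λ = (−3.13) + (+0.982) + (+0.106) + (+0.051) = -1.991 W/m²/K.
ΔT = −F/λ = −23.9/(-1.991) = 12.00 K.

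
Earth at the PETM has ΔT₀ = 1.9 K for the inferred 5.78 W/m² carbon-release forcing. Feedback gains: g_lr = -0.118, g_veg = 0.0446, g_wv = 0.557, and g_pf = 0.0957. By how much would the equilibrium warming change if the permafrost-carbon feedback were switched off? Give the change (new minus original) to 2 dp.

-0.84 K

Original: g = 0.5793, ΔT = 1.9/(1−0.5793) = 4.5163 K.
Without permafrost-carbon: g' = 0.4836, ΔT' = 1.9/(1−0.4836) = 3.6793 K.
Change = 3.6793 − 4.5163 = -0.84 K.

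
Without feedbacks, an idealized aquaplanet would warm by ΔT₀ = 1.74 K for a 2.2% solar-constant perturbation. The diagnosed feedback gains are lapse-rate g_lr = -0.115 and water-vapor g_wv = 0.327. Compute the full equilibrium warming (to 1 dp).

2.2 K

Total gain g = -0.115 + 0.327 = 0.212.
Amplification A = 1/(1 − 0.212) = 1.269.
ΔT = 1.74 × 1.269 = 2.2 K.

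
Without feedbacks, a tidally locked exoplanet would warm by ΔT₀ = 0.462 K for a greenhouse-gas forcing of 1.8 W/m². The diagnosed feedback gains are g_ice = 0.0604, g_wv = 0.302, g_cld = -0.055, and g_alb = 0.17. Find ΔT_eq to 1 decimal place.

0.9 K

Total gain g = 0.0604 + 0.302 − 0.055 + 0.17 = 0.4774.
Amplification A = 1/(1 − 0.4774) = 1.914.
ΔT = 0.462 × 1.914 = 0.9 K.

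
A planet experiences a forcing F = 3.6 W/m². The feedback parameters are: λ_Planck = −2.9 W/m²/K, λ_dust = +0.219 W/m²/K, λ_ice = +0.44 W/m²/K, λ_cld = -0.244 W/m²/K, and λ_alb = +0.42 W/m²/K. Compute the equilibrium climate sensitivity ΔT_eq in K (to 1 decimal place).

1.7 K

Net feedback parameter λ = (−2.9) + (+0.219) + (+0.44) + (-0.244) + (+0.42) = -2.065 W/m²/K.
ΔT = −F/λ = −3.6/(-2.065) = 1.7 K.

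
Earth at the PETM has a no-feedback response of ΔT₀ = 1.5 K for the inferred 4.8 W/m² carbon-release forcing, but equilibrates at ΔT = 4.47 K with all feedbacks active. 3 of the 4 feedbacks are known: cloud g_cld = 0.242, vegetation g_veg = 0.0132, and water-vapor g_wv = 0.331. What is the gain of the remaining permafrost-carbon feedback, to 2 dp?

0.08

Amplification A = ΔT/ΔT₀ = 4.47/1.5 = 2.98.
Total gain g = 1 − 1/A = 1 − 1/2.98 = 0.6644.
Known gains sum to 0.242 + 0.0132 + 0.331 = 0.5862.
g_pf = 0.6644 − 0.5862 = 0.08.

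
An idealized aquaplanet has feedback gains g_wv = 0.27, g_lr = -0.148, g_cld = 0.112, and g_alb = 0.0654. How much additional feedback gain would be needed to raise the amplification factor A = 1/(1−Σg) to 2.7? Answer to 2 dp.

Current total gain = 0.2994.
Target gain for A = 2.7: g* = 1 − 1/2.7 = 0.6296.
Additional gain needed = 0.6296 − 0.2994 = 0.33.

0.33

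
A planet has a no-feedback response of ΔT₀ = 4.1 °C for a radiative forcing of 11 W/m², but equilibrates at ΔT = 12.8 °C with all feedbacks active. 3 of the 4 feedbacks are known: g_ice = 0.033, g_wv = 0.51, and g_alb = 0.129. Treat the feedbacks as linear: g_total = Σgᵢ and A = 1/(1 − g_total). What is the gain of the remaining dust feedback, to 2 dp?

Amplification A = ΔT/ΔT₀ = 12.8/4.1 = 3.122.
Total gain g = 1 − 1/A = 1 − 1/3.122 = 0.6797.
Known gains sum to 0.033 + 0.51 + 0.129 = 0.672.
g_dust = 0.6797 − 0.672 = 0.01.

0.01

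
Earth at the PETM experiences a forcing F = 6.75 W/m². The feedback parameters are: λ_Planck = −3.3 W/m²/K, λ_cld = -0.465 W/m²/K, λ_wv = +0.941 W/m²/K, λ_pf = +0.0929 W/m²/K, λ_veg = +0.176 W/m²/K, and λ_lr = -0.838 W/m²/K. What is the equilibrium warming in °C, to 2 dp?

Net feedback parameter λ = (−3.3) + (-0.465) + (+0.941) + (+0.0929) + (+0.176) + (-0.838) = -3.3931 W/m²/K.
ΔT = −F/λ = −6.75/(-3.3931) = 1.99 °C.

1.99 °C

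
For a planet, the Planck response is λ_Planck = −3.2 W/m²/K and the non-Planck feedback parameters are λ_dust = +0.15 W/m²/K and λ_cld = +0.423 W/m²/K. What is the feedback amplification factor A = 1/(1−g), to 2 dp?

Convert to gains: g_dust = 0.15/3.2 = 0.04687; g_cld = 0.423/3.2 = 0.1322.
Total gain g = 0.17907.
A = 1/(1 − 0.17907) = 1.22.

1.22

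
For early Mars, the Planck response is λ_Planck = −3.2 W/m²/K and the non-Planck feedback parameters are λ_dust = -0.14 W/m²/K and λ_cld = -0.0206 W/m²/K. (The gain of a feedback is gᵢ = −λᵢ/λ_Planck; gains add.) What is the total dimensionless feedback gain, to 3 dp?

Convert to gains: g_dust = -0.14/3.2 = -0.04375; g_cld = -0.0206/3.2 = -0.006437.
Total gain g = -0.050187.

-0.050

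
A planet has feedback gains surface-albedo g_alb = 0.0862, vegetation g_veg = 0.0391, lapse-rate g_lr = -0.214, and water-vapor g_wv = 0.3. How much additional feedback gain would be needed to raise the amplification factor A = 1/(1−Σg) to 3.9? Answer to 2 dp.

0.53

Current total gain = 0.2113.
Target gain for A = 3.9: g* = 1 − 1/3.9 = 0.7436.
Additional gain needed = 0.7436 − 0.2113 = 0.53.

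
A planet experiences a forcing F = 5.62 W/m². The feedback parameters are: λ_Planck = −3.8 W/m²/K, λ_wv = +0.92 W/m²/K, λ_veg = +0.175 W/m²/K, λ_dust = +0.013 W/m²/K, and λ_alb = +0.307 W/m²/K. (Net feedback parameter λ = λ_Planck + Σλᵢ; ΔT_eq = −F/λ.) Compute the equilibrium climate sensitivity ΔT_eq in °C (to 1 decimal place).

2.4 °C

Net feedback parameter λ = (−3.8) + (+0.92) + (+0.175) + (+0.013) + (+0.307) = -2.385 W/m²/K.
ΔT = −F/λ = −5.62/(-2.385) = 2.4 °C.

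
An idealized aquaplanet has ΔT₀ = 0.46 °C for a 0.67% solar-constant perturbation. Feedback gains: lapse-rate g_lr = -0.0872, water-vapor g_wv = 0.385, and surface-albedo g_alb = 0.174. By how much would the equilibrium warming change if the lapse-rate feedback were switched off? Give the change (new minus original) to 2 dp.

Original: g = 0.4718, ΔT = 0.46/(1−0.4718) = 0.8709 °C.
Without lapse-rate: g' = 0.559, ΔT' = 0.46/(1−0.559) = 1.0431 °C.
Change = 1.0431 − 0.8709 = 0.17 °C.

0.17 °C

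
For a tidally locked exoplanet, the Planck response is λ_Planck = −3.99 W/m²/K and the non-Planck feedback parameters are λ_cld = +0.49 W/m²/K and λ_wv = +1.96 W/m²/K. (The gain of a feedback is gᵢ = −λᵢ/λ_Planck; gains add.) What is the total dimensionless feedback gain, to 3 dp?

0.614

Convert to gains: g_cld = 0.49/3.99 = 0.1228; g_wv = 1.96/3.99 = 0.4912.
Total gain g = 0.614.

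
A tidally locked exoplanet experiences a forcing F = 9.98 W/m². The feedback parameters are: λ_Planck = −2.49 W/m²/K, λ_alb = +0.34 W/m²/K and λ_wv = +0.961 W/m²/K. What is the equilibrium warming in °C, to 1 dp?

Net feedback parameter λ = (−2.49) + (+0.34) + (+0.961) = -1.189 W/m²/K.
ΔT = −F/λ = −9.98/(-1.189) = 8.4 °C.

8.4 °C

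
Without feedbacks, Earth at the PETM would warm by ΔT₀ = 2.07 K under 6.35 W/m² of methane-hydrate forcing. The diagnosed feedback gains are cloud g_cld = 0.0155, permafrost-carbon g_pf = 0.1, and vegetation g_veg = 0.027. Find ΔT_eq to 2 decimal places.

Total gain g = 0.0155 + 0.1 + 0.027 = 0.1425.
Amplification A = 1/(1 − 0.1425) = 1.166.
ΔT = 2.07 × 1.166 = 2.41 K.

2.41 K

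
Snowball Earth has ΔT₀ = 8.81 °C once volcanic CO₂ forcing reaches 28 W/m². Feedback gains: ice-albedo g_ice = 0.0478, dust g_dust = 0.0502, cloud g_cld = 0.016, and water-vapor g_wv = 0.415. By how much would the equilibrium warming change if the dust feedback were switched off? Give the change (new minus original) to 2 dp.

Original: g = 0.529, ΔT = 8.81/(1−0.529) = 18.7049 °C.
Without dust: g' = 0.4788, ΔT' = 8.81/(1−0.4788) = 16.9033 °C.
Change = 16.9033 − 18.7049 = -1.80 °C.

-1.80 °C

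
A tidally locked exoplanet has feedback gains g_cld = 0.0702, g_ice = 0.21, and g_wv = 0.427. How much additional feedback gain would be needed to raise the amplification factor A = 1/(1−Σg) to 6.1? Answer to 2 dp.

0.13

Current total gain = 0.7072.
Target gain for A = 6.1: g* = 1 − 1/6.1 = 0.8361.
Additional gain needed = 0.8361 − 0.7072 = 0.13.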